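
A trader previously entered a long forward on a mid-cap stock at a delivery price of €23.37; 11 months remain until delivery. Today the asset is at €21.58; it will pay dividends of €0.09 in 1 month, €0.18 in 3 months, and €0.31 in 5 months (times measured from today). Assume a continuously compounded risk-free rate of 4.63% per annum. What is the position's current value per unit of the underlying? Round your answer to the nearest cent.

-€1.39

PV(remaining dividends) I = 0.09·e^(−0.0463·1/12) + 0.18·e^(−0.0463·3/12) + 0.31·e^(−0.0463·5/12) = 0.5717
Current forward F = (S − I)·e^(rT) = (21.58 − 0.5717)·e^(0.0463·11/12) = 21.0083 × 1.043355 = 21.9191
Value (long) = (F − K)·e^(−rT) = (21.9191 − 23.37) × 0.958446 = -1.3906
Value = -€1.39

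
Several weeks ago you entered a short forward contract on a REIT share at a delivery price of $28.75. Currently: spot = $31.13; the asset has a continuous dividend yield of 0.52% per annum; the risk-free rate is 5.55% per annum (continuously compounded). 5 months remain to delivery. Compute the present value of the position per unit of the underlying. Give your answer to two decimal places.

Current fair forward for the remaining 5 months: F = S·e^((r − q)·T), (r − q) = 0.0555 − 0.0052 = 0.0503
F = 31.13 · e^(0.0503 × 5/12) = 31.13 × 1.021180 = 31.7893
Value of long forward = (F − K)·e^(−rT) = (31.7893 − 28.75) · e^(−0.0555·5/12)
= 3.0393 × 0.977140 = 2.97
Short position value = −(long value) = -$2.97

-$2.97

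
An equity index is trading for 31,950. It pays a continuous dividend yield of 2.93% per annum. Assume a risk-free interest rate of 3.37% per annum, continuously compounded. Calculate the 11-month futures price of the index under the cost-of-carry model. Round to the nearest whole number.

F = S·e^((r − q)T) = 31950 · e^((0.0337 − 0.0293) × 11/12)
= 31950 · e^0.004033 = 31950 × 1.004041
F = 32,079

32,079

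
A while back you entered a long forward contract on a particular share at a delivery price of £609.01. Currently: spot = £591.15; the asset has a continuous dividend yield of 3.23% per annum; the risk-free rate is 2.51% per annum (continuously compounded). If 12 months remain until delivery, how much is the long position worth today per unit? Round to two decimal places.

Current fair forward for the remaining 12 months: F = S·e^((r − q)·T), (r − q) = 0.0251 − 0.0323 = -0.0072
F = 591.15 · e^(-0.0072 × 12/12) = 591.15 × 0.992826 = 586.9091
Value of long forward = (F − K)·e^(−rT) = (586.9091 − 609.01) · e^(−0.0251·12/12)
= -22.1009 × 0.975212 = -21.55

-£21.55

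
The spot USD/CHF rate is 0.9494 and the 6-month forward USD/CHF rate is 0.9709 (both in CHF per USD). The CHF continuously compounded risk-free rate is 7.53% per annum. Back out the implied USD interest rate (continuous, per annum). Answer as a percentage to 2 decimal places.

F = S·e^((r_CHF − r_USD)T) ⇒ r_USD = r_CHF − ln(F/S)/T
ln(0.9709/0.9494) = 0.022393; /(6/12) = 0.044786
r_USD = 0.0753 − 0.044786 = 0.030514
r_USD = 3.05%

3.05%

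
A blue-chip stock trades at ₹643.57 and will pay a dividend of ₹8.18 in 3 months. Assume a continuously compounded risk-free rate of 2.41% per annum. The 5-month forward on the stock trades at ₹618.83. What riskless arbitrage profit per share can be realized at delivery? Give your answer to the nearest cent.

₹23.02 per share

PV(dividends) I = 8.18·e^(−0.0241·3/12) = 8.1309
Fair forward F* = (S − I)·e^(rT) = (643.57 − 8.1309)·e^0.010042 = 635.4391 × 1.010093 = 641.8526
Market ₹618.83 < fair 641.8526: forward underpriced → reverse cash-and-carry (short the stock, invest proceeds at r, pay the dividends, go long the forward).
Profit at T = |F_mkt − F*| = |618.83 − 641.8526| = ₹23.02 per share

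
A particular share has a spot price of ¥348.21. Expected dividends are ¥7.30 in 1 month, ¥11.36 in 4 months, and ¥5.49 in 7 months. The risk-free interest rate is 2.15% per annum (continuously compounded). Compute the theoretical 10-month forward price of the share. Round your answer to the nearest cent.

¥330.08

PV(dividends) I = 7.30·e^(−0.0215·1/12) + 11.36·e^(−0.0215·4/12) + 5.49·e^(−0.0215·7/12)
I = 7.2869 + 11.2789 + 5.4216 = 23.9874
F = (S − I)·e^(rT) = (348.21 − 23.9874) · e^(0.0215·10/12)
= 324.2226 · e^0.017917 = 324.2226 × 1.018078 = ¥330.08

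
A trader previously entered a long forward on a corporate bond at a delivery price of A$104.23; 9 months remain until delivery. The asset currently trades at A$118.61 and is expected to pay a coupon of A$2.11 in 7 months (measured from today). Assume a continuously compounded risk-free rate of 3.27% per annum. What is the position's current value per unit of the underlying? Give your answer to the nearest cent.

A$14.84

PV(remaining coupons) I = 2.11·e^(−0.0327·7/12) = 2.0701
Current forward F = (S − I)·e^(rT) = (118.61 − 2.0701)·e^(0.0327·9/12) = 116.5399 × 1.024828 = 119.4334
Value (long) = (F − K)·e^(−rT) = (119.4334 − 104.23) × 0.975773 = 14.8351
Value = A$14.84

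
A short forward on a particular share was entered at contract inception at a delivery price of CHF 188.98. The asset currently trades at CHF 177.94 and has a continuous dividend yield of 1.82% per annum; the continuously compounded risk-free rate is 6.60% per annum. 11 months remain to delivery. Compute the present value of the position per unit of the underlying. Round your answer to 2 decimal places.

CHF 2.89

Current fair forward for the remaining 11 months: F = S·e^((r − q)·T), (r − q) = 0.0660 − 0.0182 = 0.0478
F = 177.94 · e^(0.0478 × 11/12) = 177.94 × 1.044791 = 185.9101
Value of long forward = (F − K)·e^(−rT) = (185.9101 − 188.98) · e^(−0.0660·11/12)
= -3.0699 × 0.941294 = -2.89
Short position value = −(long value) = CHF 2.89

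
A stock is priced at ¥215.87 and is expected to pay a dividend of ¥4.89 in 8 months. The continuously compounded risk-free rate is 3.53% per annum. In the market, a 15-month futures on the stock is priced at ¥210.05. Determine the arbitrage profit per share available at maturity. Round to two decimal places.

¥10.57 per share

PV(dividends) I = 4.89·e^(−0.0353·8/12) = 4.7763
Fair futures F* = (S − I)·e^(rT) = (215.87 − 4.7763)·e^0.044125 = 211.0937 × 1.045113 = 220.6168
Market ¥210.05 < fair 220.6168: forward underpriced → reverse cash-and-carry (short the stock, invest proceeds at r, pay the dividends, go long the forward).
Profit at T = |F_mkt − F*| = |210.05 − 220.6168| = ¥10.57 per share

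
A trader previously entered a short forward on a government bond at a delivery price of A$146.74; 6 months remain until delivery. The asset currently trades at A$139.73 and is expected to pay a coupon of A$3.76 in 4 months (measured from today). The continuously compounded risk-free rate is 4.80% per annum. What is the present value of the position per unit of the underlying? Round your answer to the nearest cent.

A$7.23

PV(remaining coupons) I = 3.76·e^(−0.0480·4/12) = 3.7003
Current forward F = (S − I)·e^(rT) = (139.73 − 3.7003)·e^(0.0480·6/12) = 136.0297 × 1.024290 = 139.3339
Value (long) = (F − K)·e^(−rT) = (139.3339 − 146.74) × 0.976286 = -7.2305
Short position value = −(long value) = A$7.23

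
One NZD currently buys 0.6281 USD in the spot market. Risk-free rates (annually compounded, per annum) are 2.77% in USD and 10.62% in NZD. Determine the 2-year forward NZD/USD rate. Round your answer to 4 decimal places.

0.5421

By covered interest parity, F = S · (1+r_USD)^T / (1+r_NZD)^T
= 0.6281 × 1.056167 / 1.223678 = 0.6281 × 0.863109
F = 0.5421 USD per NZD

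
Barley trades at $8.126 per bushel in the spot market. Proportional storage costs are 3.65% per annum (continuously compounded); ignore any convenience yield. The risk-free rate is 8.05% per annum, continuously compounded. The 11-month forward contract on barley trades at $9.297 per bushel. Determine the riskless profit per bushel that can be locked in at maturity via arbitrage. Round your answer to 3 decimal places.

Fair forward: F* = S·e^(carry·T), with carry = (r + u) = 0.0805 + 0.0365 = 0.1170
F* = 8.126 · e^(0.1170 × 11/12) = 8.126 · e^0.107250 = 8.126 × 1.113213 = $9.0460
Market $9.297 > fair $9.0460: forward overpriced → cash-and-carry (buy spot, short the forward).
At maturity, profit = |F_mkt − F*| = |9.297 − 9.0460| = $0.251 per bushel

$0.251 per bushel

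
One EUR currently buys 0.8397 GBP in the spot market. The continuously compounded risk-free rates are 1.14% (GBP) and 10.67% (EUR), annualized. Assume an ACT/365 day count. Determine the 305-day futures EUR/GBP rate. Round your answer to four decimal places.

0.7754

F = S·e^((r_GBP − r_EUR)T) = 0.8397 · e^((0.0114 − 0.1067) × 305/365)
= 0.8397 · e^-0.079634 = 0.8397 × 0.923454
F = 0.7754 GBP per EUR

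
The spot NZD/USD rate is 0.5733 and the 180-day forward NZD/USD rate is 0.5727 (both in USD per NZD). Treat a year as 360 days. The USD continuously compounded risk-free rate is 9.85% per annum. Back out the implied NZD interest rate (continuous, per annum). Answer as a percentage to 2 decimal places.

F = S·e^((r_USD − r_NZD)T) ⇒ r_NZD = r_USD − ln(F/S)/T
ln(0.5727/0.5733) = -0.001047; /(180/360) = -0.002094
r_NZD = 0.0985 + 0.002094 = 0.100594
r_NZD = 10.06%

10.06%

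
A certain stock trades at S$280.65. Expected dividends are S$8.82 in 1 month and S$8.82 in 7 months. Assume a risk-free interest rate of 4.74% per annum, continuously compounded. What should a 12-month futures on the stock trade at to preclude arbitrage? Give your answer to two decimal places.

S$276.07

PV(dividends) I = 8.82·e^(−0.0474·1/12) + 8.82·e^(−0.0474·7/12)
I = 8.7852 + 8.5795 = 17.3647
F = (S − I)·e^(rT) = (280.65 − 17.3647) · e^(0.0474·12/12)
= 263.2853 · e^0.047400 = 263.2853 × 1.048541 = S$276.07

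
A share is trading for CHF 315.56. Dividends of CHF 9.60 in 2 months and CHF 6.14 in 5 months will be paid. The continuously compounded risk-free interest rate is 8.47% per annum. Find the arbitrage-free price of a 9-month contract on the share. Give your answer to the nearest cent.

PV(dividends) I = 9.60·e^(−0.0847·2/12) + 6.14·e^(−0.0847·5/12)
I = 9.4654 + 5.9271 = 15.3925
F = (S − I)·e^(rT) = (315.56 − 15.3925) · e^(0.0847·9/12)
= 300.1675 · e^0.063525 = 300.1675 × 1.065586 = CHF 319.85

CHF 319.85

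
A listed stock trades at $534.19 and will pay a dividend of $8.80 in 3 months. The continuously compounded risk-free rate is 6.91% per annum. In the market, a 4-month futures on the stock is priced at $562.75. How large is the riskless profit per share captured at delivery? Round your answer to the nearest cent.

$24.96 per share

PV(dividends) I = 8.80·e^(−0.0691·3/12) = 8.6493
Fair futures F* = (S − I)·e^(rT) = (534.19 − 8.6493)·e^0.023033 = 525.5407 × 1.023300 = 537.7858
Market $562.75 > fair 537.7858: forward overpriced → cash-and-carry (borrow at r, buy the stock and collect the dividends, short the forward).
Profit at T = |F_mkt − F*| = |562.75 − 537.7858| = $24.96 per share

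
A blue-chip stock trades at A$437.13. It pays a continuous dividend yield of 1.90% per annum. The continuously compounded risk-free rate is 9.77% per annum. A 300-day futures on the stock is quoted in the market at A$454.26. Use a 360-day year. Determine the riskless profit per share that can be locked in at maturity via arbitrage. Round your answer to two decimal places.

A$12.50 per share

Fair futures: F* = S·e^(carry·T), with carry = (r − q) = 0.0977 − 0.0190 = 0.0787
F* = 437.13 · e^(0.0787 × 300/360) = 437.13 · e^0.065583 = 437.13 × 1.067781 = A$466.7591
Market A$454.26 < fair A$466.7591: forward underpriced → reverse cash-and-carry (short spot, go long the forward).
At maturity, profit = |F_mkt − F*| = |454.26 − 466.7591| = A$12.50 per share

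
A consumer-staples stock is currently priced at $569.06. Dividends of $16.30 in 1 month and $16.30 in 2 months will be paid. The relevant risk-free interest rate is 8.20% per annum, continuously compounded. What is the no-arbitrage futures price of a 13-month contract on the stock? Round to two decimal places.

PV(dividends) I = 16.30·e^(−0.0820·1/12) + 16.30·e^(−0.0820·2/12)
I = 16.1890 + 16.0787 = 32.2677
F = (S − I)·e^(rT) = (569.06 − 32.2677) · e^(0.0820·13/12)
= 536.7923 · e^0.088833 = 536.7923 × 1.092898 = $586.66

$586.66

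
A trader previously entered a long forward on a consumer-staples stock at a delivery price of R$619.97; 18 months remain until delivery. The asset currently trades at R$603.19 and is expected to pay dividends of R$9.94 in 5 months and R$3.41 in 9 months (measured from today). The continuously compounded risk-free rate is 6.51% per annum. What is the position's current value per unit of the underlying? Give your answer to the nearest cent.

R$27.98

PV(remaining dividends) I = 9.94·e^(−0.0651·5/12) + 3.41·e^(−0.0651·9/12) = 12.9215
Current forward F = (S − I)·e^(rT) = (603.19 − 12.9215)·e^(0.0651·18/12) = 590.2685 × 1.102577 = 650.8165
Value (long) = (F − K)·e^(−rT) = (650.8165 − 619.97) × 0.906966 = 27.9767
Value = R$27.98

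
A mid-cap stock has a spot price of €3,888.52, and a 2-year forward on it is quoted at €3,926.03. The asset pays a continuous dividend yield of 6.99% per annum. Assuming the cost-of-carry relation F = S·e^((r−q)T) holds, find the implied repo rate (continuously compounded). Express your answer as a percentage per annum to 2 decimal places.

7.47%

From F = S·e^((r−q)T): (r − q) = ln(F/S)/T
ln(3926.03/3888.52) = ln(1.009646) = 0.009600
(r − q) = 0.009600 / (2) = 0.004800
r = ln(F/S)/T + q = 0.004800 + 0.0699 = 0.074700
r = 7.47%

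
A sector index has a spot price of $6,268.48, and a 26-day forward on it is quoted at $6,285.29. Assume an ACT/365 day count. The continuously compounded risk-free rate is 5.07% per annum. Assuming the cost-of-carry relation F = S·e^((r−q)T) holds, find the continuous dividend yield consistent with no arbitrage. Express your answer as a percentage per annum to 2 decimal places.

1.31%

From F = S·e^((r−q)T): (r − q) = ln(F/S)/T
ln(6285.29/6268.48) = ln(1.002682) = 0.002678
(r − q) = 0.002678 / (26/365) = 0.037595
q = r − ln(F/S)/T = 0.0507 − 0.037595 = 0.013105
q = 1.31%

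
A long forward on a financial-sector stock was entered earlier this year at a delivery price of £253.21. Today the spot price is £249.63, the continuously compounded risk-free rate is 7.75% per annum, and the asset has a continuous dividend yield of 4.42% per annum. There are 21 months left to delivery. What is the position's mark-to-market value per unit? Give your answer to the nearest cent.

Current fair forward for the remaining 21 months: F = S·e^((r − q)·T), (r − q) = 0.0775 − 0.0442 = 0.0333
F = 249.63 · e^(0.0333 × 21/12) = 249.63 × 1.060006 = 264.6093
Value of long forward = (F − K)·e^(−rT) = (264.6093 − 253.21) · e^(−0.0775·21/12)
= 11.3993 × 0.873170 = 9.95

£9.95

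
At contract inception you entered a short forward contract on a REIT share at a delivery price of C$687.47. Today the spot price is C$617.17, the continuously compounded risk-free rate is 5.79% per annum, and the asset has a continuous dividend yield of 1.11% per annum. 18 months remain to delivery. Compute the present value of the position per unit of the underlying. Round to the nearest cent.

Current fair forward for the remaining 18 months: F = S·e^((r − q)·T), (r − q) = 0.0579 − 0.0111 = 0.0468
F = 617.17 · e^(0.0468 × 18/12) = 617.17 × 1.072723 = 662.0525
Value of long forward = (F − K)·e^(−rT) = (662.0525 − 687.47) · e^(−0.0579·18/12)
= -25.4175 × 0.916815 = -23.30
Short position value = −(long value) = C$23.30

C$23.30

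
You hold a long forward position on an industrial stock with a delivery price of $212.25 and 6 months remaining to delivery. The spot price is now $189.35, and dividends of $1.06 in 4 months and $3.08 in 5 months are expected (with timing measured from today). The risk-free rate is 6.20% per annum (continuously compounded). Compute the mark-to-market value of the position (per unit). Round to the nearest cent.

PV(remaining dividends) I = 1.06·e^(−0.0620·4/12) + 3.08·e^(−0.0620·5/12) = 4.0398
Current forward F = (S − I)·e^(rT) = (189.35 − 4.0398)·e^(0.0620·6/12) = 185.3102 × 1.031486 = 191.1449
Value (long) = (F − K)·e^(−rT) = (191.1449 − 212.25) × 0.969476 = -20.4609
Value = -$20.46

-$20.46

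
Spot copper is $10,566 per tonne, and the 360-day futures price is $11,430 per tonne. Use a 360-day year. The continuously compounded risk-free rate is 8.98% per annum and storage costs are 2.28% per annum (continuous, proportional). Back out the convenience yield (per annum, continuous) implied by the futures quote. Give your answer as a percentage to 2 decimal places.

F = S·e^((r+u−y)T) ⇒ (r+u−y) = ln(F/S)/T
ln(11430/10566) = 0.078600; /T ⇒ 0.078600
y = r + u − ln(F/S)/T = 0.0898 + 0.0228 − 0.078600 = 0.034000
y = 3.40%

3.40%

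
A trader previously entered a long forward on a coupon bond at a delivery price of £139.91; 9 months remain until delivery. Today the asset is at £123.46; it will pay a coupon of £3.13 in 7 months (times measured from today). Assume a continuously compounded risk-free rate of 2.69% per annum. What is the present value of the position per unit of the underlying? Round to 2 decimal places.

-£16.74

PV(remaining coupons) I = 3.13·e^(−0.0269·7/12) = 3.0813
Current forward F = (S − I)·e^(rT) = (123.46 − 3.0813)·e^(0.0269·9/12) = 120.3787 × 1.020380 = 122.8320
Value (long) = (F − K)·e^(−rT) = (122.8320 − 139.91) × 0.980027 = -16.7369
Value = -£16.74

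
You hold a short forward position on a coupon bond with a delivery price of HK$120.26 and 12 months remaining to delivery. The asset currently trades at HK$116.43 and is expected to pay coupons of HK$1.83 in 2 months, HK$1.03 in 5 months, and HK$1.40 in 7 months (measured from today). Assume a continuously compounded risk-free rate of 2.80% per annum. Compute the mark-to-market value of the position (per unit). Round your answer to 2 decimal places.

HK$4.73

PV(remaining coupons) I = 1.83·e^(−0.0280·2/12) + 1.03·e^(−0.0280·5/12) + 1.40·e^(−0.0280·7/12) = 4.2169
Current forward F = (S − I)·e^(rT) = (116.43 − 4.2169)·e^(0.0280·12/12) = 112.2131 × 1.028396 = 115.3995
Value (long) = (F − K)·e^(−rT) = (115.3995 − 120.26) × 0.972388 = -4.7263
Short position value = −(long value) = HK$4.73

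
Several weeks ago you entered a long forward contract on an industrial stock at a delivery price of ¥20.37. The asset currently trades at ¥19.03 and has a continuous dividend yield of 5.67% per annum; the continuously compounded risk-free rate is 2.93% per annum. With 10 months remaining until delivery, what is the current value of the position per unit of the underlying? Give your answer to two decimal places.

-¥1.73

Current fair forward for the remaining 10 months: F = S·e^((r − q)·T), (r − q) = 0.0293 − 0.0567 = -0.0274
F = 19.03 · e^(-0.0274 × 10/12) = 19.03 × 0.977425 = 18.6004
Value of long forward = (F − K)·e^(−rT) = (18.6004 − 20.37) · e^(−0.0293·10/12)
= -1.7696 × 0.975879 = -1.73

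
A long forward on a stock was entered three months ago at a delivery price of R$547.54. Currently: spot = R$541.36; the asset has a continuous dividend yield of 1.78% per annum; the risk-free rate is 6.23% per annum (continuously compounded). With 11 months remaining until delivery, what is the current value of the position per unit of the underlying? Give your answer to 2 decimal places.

Current fair forward for the remaining 11 months: F = S·e^((r − q)·T), (r − q) = 0.0623 − 0.0178 = 0.0445
F = 541.36 · e^(0.0445 × 11/12) = 541.36 × 1.041635 = 563.8995
Value of long forward = (F − K)·e^(−rT) = (563.8995 − 547.54) · e^(−0.0623·11/12)
= 16.3595 × 0.944492 = 15.45

R$15.45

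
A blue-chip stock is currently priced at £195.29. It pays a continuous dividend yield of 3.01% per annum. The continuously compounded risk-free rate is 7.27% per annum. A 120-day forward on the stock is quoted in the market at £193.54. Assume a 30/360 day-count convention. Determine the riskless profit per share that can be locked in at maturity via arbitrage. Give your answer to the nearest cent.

£4.54 per share

Fair forward: F* = S·e^(carry·T), with carry = (r − q) = 0.0727 − 0.0301 = 0.0426
F* = 195.29 · e^(0.0426 × 120/360) = 195.29 · e^0.014200 = 195.29 × 1.014301 = £198.0828
Market £193.54 < fair £198.0828: forward underpriced → reverse cash-and-carry (short spot, go long the forward).
At maturity, profit = |F_mkt − F*| = |193.54 − 198.0828| = £4.54 per share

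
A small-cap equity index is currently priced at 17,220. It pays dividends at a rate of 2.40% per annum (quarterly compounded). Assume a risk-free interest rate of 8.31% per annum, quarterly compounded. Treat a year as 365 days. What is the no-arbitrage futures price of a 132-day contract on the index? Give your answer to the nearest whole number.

F = S · (1+r/4)^(4T) / (1+q/4)^(4T)
= 17220 × 1.030191 / 1.008691 = 17220 × 1.021315
F = 17,587

17,587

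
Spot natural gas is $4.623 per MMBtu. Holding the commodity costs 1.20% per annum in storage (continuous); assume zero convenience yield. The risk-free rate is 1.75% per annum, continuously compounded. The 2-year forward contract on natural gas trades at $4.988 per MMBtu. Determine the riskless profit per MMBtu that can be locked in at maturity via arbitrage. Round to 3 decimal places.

$0.084 per MMBtu

Fair forward: F* = S·e^(carry·T), with carry = (r + u) = 0.0175 + 0.0120 = 0.0295
F* = 4.623 · e^(0.0295 × 2) = 4.623 · e^0.059000 = 4.623 × 1.060775 = $4.9040
Market $4.988 > fair $4.9040: forward overpriced → cash-and-carry (buy spot, short the forward).
At maturity, profit = |F_mkt − F*| = |4.988 − 4.9040| = $0.084 per MMBtu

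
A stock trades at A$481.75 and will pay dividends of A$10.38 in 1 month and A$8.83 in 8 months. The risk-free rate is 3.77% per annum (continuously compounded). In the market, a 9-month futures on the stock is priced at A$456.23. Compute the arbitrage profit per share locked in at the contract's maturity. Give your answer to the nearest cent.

PV(dividends) I = 10.38·e^(−0.0377·1/12) + 8.83·e^(−0.0377·8/12) = 18.9583
Fair futures F* = (S − I)·e^(rT) = (481.75 − 18.9583)·e^0.028275 = 462.7917 × 1.028679 = 476.0641
Market A$456.23 < fair 476.0641: forward underpriced → reverse cash-and-carry (short the stock, invest proceeds at r, pay the dividends, go long the forward).
Profit at T = |F_mkt − F*| = |456.23 − 476.0641| = A$19.83 per share

A$19.83 per share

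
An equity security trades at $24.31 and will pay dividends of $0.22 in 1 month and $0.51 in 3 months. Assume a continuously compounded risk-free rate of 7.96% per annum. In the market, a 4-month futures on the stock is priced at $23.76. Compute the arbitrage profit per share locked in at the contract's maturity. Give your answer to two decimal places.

PV(dividends) I = 0.22·e^(−0.0796·1/12) + 0.51·e^(−0.0796·3/12) = 0.7185
Fair futures F* = (S − I)·e^(rT) = (24.31 − 0.7185)·e^0.026533 = 23.5915 × 1.026888 = 24.2258
Market $23.76 < fair 24.2258: forward underpriced → reverse cash-and-carry (short the stock, invest proceeds at r, pay the dividends, go long the forward).
Profit at T = |F_mkt − F*| = |23.76 − 24.2258| = $0.47 per share

$0.47 per share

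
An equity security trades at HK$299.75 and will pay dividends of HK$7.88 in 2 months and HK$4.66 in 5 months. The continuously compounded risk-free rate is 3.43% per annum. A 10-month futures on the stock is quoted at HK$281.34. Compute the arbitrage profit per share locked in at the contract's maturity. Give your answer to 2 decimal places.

HK$14.31 per share

PV(dividends) I = 7.88·e^(−0.0343·2/12) + 4.66·e^(−0.0343·5/12) = 12.4290
Fair futures F* = (S − I)·e^(rT) = (299.75 − 12.4290)·e^0.028583 = 287.3210 × 1.028995 = 295.6519
Market HK$281.34 < fair 295.6519: forward underpriced → reverse cash-and-carry (short the stock, invest proceeds at r, pay the dividends, go long the forward).
Profit at T = |F_mkt − F*| = |281.34 − 295.6519| = HK$14.31 per share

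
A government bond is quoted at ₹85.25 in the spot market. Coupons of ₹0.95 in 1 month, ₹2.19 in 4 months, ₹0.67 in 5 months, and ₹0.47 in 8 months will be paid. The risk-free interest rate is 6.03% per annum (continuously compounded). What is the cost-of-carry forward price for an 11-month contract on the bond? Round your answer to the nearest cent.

₹85.66

PV(coupons) I = 0.95·e^(−0.0603·1/12) + 2.19·e^(−0.0603·4/12) + 0.67·e^(−0.0603·5/12) + 0.47·e^(−0.0603·8/12)
I = 0.9452 + 2.1464 + 0.6534 + 0.4515 = 4.1965
F = (S − I)·e^(rT) = (85.25 − 4.1965) · e^(0.0603·11/12)
= 81.0535 · e^0.055275 = 81.0535 × 1.056831 = ₹85.66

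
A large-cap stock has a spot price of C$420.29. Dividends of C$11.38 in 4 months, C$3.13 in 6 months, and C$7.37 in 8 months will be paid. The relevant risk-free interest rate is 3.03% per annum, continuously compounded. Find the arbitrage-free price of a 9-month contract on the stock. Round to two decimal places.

C$407.88

PV(dividends) I = 11.38·e^(−0.0303·4/12) + 3.13·e^(−0.0303·6/12) + 7.37·e^(−0.0303·8/12)
I = 11.2656 + 3.0829 + 7.2226 = 21.5711
F = (S − I)·e^(rT) = (420.29 − 21.5711) · e^(0.0303·9/12)
= 398.7189 · e^0.022725 = 398.7189 × 1.022985 = C$407.88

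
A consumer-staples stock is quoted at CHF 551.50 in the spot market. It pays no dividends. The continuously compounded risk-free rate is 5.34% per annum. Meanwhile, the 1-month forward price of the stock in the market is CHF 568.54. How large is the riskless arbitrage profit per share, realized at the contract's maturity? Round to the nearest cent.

Fair forward: F* = S·e^(carry·T), with carry = r = 0.0534
F* = 551.50 · e^(0.0534 × 1/12) = 551.50 · e^0.004450 = 551.50 × 1.004460 = CHF 553.9597
Market CHF 568.54 > fair CHF 553.9597: forward overpriced → cash-and-carry (buy spot, short the forward).
At maturity, profit = |F_mkt − F*| = |568.54 − 553.9597| = CHF 14.58 per share

CHF 14.58 per share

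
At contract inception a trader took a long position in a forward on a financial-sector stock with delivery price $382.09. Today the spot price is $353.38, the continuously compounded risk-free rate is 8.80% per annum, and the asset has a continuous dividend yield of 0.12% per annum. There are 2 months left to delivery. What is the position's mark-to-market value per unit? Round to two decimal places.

-$23.22

Current fair forward for the remaining 2 months: F = S·e^((r − q)·T), (r − q) = 0.0880 − 0.0012 = 0.0868
F = 353.38 · e^(0.0868 × 2/12) = 353.38 × 1.014572 = 358.5295
Value of long forward = (F − K)·e^(−rT) = (358.5295 − 382.09) · e^(−0.0880·2/12)
= -23.5605 × 0.985440 = -23.22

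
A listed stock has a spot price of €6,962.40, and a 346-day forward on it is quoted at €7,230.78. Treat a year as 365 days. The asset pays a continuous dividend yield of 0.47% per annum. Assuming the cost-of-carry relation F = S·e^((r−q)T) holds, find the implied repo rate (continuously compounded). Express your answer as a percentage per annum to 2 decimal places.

From F = S·e^((r−q)T): (r − q) = ln(F/S)/T
ln(7230.78/6962.40) = ln(1.038547) = 0.037823
(r − q) = 0.037823 / (346/365) = 0.039900
r = ln(F/S)/T + q = 0.039900 + 0.0047 = 0.044600
r = 4.46%

4.46%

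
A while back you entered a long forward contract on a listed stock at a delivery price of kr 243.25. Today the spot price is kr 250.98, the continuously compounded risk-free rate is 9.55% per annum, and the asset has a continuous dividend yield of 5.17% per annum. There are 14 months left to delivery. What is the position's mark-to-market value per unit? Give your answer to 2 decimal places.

kr 18.69

Current fair forward for the remaining 14 months: F = S·e^((r − q)·T), (r − q) = 0.0955 − 0.0517 = 0.0438
F = 250.98 · e^(0.0438 × 14/12) = 250.98 × 1.052428 = 264.1384
Value of long forward = (F − K)·e^(−rT) = (264.1384 − 243.25) · e^(−0.0955·14/12)
= 20.8884 × 0.894566 = 18.69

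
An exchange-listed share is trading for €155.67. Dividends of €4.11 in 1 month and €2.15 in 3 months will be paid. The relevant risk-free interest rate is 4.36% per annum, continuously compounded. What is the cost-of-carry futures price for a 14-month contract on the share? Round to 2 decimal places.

PV(dividends) I = 4.11·e^(−0.0436·1/12) + 2.15·e^(−0.0436·3/12)
I = 4.0951 + 2.1267 = 6.2218
F = (S − I)·e^(rT) = (155.67 − 6.2218) · e^(0.0436·14/12)
= 149.4482 · e^0.050867 = 149.4482 × 1.052183 = €157.25

€157.25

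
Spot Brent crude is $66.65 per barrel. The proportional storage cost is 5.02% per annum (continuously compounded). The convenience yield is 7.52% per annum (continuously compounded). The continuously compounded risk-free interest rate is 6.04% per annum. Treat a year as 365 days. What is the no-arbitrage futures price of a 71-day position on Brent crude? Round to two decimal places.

Net carry = r + u − y = 0.0604 + 0.0502 − 0.0752 = 0.0354
F = S·e^((r+u−y)T) = 66.65 · e^(0.0354 × 71/365) = 66.65 · e^0.006886
= 66.65 × 1.006910 = $67.11 per barrel

$67.11 per barrel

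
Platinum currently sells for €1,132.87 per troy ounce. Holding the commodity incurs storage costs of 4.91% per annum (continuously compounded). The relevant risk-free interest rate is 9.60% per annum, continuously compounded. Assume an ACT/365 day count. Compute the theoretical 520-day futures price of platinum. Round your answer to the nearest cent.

€1,393.02 per troy ounce

Net carry = r + u − y = 0.0960 + 0.0491 − 0.0000 = 0.1451
F = S·e^((r+u−y)T) = 1132.87 · e^(0.1451 × 520/365) = 1132.87 · e^0.20671781
= 1132.87 × 1.22963553 = €1,393.02 per troy ounce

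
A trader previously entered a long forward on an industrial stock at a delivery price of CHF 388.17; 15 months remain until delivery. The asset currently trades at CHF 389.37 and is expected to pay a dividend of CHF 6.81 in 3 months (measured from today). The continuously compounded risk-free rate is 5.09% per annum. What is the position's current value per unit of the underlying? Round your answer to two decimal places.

PV(remaining dividends) I = 6.81·e^(−0.0509·3/12) = 6.7239
Current forward F = (S − I)·e^(rT) = (389.37 − 6.7239)·e^(0.0509·15/12) = 382.6461 × 1.065693 = 407.7833
Value (long) = (F − K)·e^(−rT) = (407.7833 − 388.17) × 0.938357 = 18.4043
Value = CHF 18.40

CHF 18.40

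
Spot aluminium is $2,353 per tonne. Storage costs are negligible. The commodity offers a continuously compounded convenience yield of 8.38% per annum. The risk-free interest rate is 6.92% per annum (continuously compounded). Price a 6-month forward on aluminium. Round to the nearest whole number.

Net carry = r + u − y = 0.0692 + 0.0000 − 0.0838 = -0.0146
F = S·e^((r+u−y)T) = 2353 · e^(-0.0146 × 6/12) = 2353 · e^-0.007300
= 2353 × 0.992727 = $2,336 per tonne

$2,336 per tonne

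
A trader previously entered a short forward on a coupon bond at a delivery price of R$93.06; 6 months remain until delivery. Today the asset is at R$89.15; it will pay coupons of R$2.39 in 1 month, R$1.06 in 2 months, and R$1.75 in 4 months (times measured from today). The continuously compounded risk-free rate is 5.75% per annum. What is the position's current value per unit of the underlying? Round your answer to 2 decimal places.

R$6.42

PV(remaining coupons) I = 2.39·e^(−0.0575·1/12) + 1.06·e^(−0.0575·2/12) + 1.75·e^(−0.0575·4/12) = 5.1452
Current forward F = (S − I)·e^(rT) = (89.15 − 5.1452)·e^(0.0575·6/12) = 84.0048 × 1.029167 = 86.4550
Value (long) = (F − K)·e^(−rT) = (86.4550 − 93.06) × 0.971659 = -6.4178
Short position value = −(long value) = R$6.42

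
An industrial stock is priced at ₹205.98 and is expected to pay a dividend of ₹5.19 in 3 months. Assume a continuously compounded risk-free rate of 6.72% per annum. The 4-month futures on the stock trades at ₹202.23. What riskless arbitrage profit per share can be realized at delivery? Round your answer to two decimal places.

₹3.20 per share

PV(dividends) I = 5.19·e^(−0.0672·3/12) = 5.1035
Fair futures F* = (S − I)·e^(rT) = (205.98 − 5.1035)·e^0.022400 = 200.8765 × 1.022653 = 205.4270
Market ₹202.23 < fair 205.4270: forward underpriced → reverse cash-and-carry (short the stock, invest proceeds at r, pay the dividends, go long the forward).
Profit at T = |F_mkt − F*| = |202.23 − 205.4270| = ₹3.20 per share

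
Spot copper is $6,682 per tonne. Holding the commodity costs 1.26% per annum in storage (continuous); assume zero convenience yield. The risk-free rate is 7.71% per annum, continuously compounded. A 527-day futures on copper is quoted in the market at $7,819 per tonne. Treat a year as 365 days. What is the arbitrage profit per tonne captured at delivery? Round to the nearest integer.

$213 per tonne

Fair futures: F* = S·e^(carry·T), with carry = (r + u) = 0.0771 + 0.0126 = 0.0897
F* = 6682 · e^(0.0897 × 527/365) = 6682 · e^0.129512 = 6682 × 1.138273 = $7605.9402
Market $7819 > fair $7605.9402: forward overpriced → cash-and-carry (buy spot, short the forward).
At maturity, profit = |F_mkt − F*| = |7819 − 7605.9402| = $213 per tonne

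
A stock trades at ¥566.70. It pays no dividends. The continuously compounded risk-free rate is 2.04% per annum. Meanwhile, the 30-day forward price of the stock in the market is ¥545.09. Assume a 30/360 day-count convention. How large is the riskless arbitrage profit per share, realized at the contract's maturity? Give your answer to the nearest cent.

¥22.57 per share

Fair forward: F* = S·e^(carry·T), with carry = r = 0.0204
F* = 566.70 · e^(0.0204 × 30/360) = 566.70 · e^0.001700 = 566.70 × 1.001701 = ¥567.6640
Market ¥545.09 < fair ¥567.6640: forward underpriced → reverse cash-and-carry (short spot, go long the forward).
At maturity, profit = |F_mkt − F*| = |545.09 − 567.6640| = ¥22.57 per share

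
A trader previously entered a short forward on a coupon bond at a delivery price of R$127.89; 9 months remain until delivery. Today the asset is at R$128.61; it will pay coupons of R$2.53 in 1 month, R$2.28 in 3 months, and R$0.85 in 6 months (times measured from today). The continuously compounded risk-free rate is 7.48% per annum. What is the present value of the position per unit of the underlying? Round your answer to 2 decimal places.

-R$2.13

PV(remaining coupons) I = 2.53·e^(−0.0748·1/12) + 2.28·e^(−0.0748·3/12) + 0.85·e^(−0.0748·6/12) = 5.5708
Current forward F = (S − I)·e^(rT) = (128.61 − 5.5708)·e^(0.0748·9/12) = 123.0392 × 1.057703 = 130.1389
Value (long) = (F − K)·e^(−rT) = (130.1389 − 127.89) × 0.945445 = 2.1262
Short position value = −(long value) = -R$2.13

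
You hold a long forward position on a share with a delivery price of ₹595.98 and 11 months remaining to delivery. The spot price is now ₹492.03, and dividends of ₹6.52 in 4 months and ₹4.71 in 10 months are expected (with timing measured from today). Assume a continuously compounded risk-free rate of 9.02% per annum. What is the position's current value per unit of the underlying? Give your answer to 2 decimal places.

-₹67.35

PV(remaining dividends) I = 6.52·e^(−0.0902·4/12) + 4.71·e^(−0.0902·10/12) = 10.6958
Current forward F = (S − I)·e^(rT) = (492.03 − 10.6958)·e^(0.0902·11/12) = 481.3342 × 1.086198 = 522.8242
Value (long) = (F − K)·e^(−rT) = (522.8242 − 595.98) × 0.920643 = -67.3504
Value = -₹67.35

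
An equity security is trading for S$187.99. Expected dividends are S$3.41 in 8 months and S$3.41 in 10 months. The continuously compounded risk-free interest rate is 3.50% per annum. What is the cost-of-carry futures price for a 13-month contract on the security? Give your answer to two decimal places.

S$188.35

PV(dividends) I = 3.41·e^(−0.0350·8/12) + 3.41·e^(−0.0350·10/12)
I = 3.3314 + 3.3120 = 6.6434
F = (S − I)·e^(rT) = (187.99 − 6.6434) · e^(0.0350·13/12)
= 181.3466 · e^0.037917 = 181.3466 × 1.038645 = S$188.35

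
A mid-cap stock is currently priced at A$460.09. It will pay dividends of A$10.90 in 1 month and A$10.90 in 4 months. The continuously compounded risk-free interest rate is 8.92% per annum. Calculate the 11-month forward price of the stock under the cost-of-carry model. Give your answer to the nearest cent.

A$476.07

PV(dividends) I = 10.90·e^(−0.0892·1/12) + 10.90·e^(−0.0892·4/12)
I = 10.8193 + 10.5807 = 21.4000
F = (S − I)·e^(rT) = (460.09 − 21.4000) · e^(0.0892·11/12)
= 438.6900 · e^0.081767 = 438.6900 × 1.085203 = A$476.07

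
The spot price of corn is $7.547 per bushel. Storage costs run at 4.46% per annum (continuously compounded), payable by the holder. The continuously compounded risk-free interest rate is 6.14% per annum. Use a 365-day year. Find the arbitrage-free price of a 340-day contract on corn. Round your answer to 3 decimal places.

$8.330 per bushel

Net carry = r + u − y = 0.0614 + 0.0446 − 0.0000 = 0.1060
F = S·e^((r+u−y)T) = 7.547 · e^(0.1060 × 340/365) = 7.547 · e^0.098740
= 7.547 × 1.103779 = $8.330 per bushel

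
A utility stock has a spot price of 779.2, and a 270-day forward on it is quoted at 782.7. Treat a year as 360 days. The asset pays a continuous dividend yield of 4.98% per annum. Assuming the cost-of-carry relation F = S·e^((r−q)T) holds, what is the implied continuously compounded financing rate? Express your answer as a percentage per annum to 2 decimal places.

5.58%

From F = S·e^((r−q)T): (r − q) = ln(F/S)/T
ln(782.7/779.2) = ln(1.004492) = 0.004482
(r − q) = 0.004482 / (270/360) = 0.005976
r = ln(F/S)/T + q = 0.005976 + 0.0498 = 0.055776
r = 5.58%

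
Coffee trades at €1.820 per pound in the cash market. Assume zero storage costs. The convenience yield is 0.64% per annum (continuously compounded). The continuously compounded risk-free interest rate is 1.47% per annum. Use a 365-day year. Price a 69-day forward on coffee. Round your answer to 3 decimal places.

Net carry = r + u − y = 0.0147 + 0.0000 − 0.0064 = 0.0083
F = S·e^((r+u−y)T) = 1.820 · e^(0.0083 × 69/365) = 1.820 · e^0.001569
= 1.820 × 1.001570 = €1.823 per pound

€1.823 per pound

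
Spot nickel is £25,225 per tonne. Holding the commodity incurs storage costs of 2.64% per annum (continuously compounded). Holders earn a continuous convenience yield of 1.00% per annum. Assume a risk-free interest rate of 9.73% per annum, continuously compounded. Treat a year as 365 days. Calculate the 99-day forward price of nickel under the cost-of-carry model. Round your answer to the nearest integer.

£26,015 per tonne

Net carry = r + u − y = 0.0973 + 0.0264 − 0.0100 = 0.1137
F = S·e^((r+u−y)T) = 25225 · e^(0.1137 × 99/365) = 25225 · e^0.030839
= 25225 × 1.031319 = £26,015 per tonne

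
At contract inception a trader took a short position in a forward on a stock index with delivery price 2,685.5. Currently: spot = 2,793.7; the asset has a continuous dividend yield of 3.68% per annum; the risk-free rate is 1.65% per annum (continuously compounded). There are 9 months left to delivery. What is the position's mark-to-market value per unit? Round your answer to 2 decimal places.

-65.18

Current fair forward for the remaining 9 months: F = S·e^((r − q)·T), (r − q) = 0.0165 − 0.0368 = -0.0203
F = 2793.7 · e^(-0.0203 × 9/12) = 2793.7 × 0.98489031 = 2751.4881
Value of long forward = (F − K)·e^(−rT) = (2751.4881 − 2685.5) · e^(−0.0165·9/12)
= 65.9881 × 0.98770126 = 65.18
Short position value = −(long value) = -65.18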